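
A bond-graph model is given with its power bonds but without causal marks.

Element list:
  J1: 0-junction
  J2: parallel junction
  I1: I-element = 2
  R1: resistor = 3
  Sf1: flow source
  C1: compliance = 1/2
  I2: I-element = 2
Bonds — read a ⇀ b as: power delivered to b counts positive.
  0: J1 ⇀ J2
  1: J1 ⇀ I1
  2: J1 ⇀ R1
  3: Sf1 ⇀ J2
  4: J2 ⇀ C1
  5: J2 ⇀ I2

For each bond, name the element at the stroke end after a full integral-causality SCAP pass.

β3 →Sf1  (Sf1 (Sf) sets flow on bond)
β1 →I1  (I1 integral (f out))
β4 →J2  (C1 outputs effort q/C1)
β0 →J1  (J2: bond 4 brought effort, rest push out)
β5 →I2  (J2: bond 4 brought effort, rest push out)
β2 →R1  (J1 effort already set via bond 0)

#0 →J1
#1 →I1
#2 →R1
#3 →Sf1
#4 →J2
#5 →I2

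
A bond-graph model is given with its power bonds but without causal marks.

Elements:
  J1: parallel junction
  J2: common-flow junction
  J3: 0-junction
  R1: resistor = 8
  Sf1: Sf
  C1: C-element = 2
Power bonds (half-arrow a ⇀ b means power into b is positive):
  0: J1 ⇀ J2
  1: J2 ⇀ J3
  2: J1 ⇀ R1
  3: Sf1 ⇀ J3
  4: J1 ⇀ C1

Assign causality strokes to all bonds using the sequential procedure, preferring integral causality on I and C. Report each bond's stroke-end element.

#0 |J2
#1 |J3
#2 |R1
#3 |Sf1
#4 |J1

#3 stroke→Sf1  (Sf1 fixes flow; stroke at Sf1)
#1 stroke→J3  (only one effort-in slot at J3)
#0 stroke→J2  (common-f at J2 fixed by 1)
#4 stroke→J1  (prefer integral on C1)
#2 stroke→R1  (J1 effort already set via bond 4)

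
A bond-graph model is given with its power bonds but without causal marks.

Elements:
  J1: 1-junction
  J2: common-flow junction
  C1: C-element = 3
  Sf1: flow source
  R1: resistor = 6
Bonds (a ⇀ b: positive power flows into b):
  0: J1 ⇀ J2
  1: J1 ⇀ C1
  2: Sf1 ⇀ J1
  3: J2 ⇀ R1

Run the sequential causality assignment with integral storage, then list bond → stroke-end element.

β0 →J1
β1 →J1
β2 →Sf1
β3 →J2

β2 |Sf1  (Sf1 fixes flow; stroke at Sf1)
β0 |J1  (J1 flow already set via bond 2)
β1 |J1  (J1 flow already set via bond 2)
β3 |J2  (common-f at J2 fixed by 0)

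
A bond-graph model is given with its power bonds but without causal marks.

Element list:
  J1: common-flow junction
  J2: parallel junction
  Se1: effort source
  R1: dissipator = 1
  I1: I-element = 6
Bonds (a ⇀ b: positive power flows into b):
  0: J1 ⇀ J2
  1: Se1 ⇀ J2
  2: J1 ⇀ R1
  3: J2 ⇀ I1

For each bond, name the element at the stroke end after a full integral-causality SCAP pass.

#0 |J1
#1 |J2
#2 |R1
#3 |I1

β1 stroke at J2  (Se1 (Se) sets effort on bond)
β0 stroke at J1  (common-e at J2 fixed by 1)
β3 stroke at I1  (J2: bond 1 brought effort, rest push out)
β2 stroke at R1  (closing 1-jn rule on J1)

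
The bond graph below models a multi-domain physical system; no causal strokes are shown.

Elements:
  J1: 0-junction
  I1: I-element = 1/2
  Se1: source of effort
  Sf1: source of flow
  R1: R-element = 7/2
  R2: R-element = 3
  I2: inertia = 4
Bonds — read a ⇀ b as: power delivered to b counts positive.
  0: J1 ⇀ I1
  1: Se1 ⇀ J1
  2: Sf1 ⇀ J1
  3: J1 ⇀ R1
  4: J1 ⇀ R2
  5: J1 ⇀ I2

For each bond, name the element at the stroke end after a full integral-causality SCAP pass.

#0 stroke at I1
#1 stroke at J1
#2 stroke at Sf1
#3 stroke at R1
#4 stroke at R2
#5 stroke at I2

bond 1 stroke→J1  (Se1: effort source, stroke at far end)
bond 2 stroke→Sf1  (source Sf1 imposes f)
bond 0 stroke→I1  (J1 effort already set via bond 1)
bond 3 stroke→R1  (J1: bond 1 brought effort, rest push out)
bond 4 stroke→R2  (common-e at J1 fixed by 1)
bond 5 stroke→I2  (J1 effort already set via bond 1)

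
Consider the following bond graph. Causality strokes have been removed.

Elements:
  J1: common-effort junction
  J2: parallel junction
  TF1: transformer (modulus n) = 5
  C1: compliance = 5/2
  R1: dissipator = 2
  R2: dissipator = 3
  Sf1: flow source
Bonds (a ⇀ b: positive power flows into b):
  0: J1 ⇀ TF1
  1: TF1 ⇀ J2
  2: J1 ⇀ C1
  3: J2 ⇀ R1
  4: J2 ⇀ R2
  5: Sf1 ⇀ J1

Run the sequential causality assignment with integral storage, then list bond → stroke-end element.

b5 →Sf1  (Sf1 (Sf) sets flow on bond)
b2 →J1  (C1 integral (e out))
b0 →TF1  (J1: bond 2 brought effort, rest push out)
b1 →J2  (through TF1, causality passes straight; one stroke at TF1)
b3 →R1  (J2 effort already set via bond 1)
b4 →R2  (J2 effort already set via bond 1)

bond 0 →TF1
bond 1 →J2
bond 2 →J1
bond 3 →R1
bond 4 →R2
bond 5 →Sf1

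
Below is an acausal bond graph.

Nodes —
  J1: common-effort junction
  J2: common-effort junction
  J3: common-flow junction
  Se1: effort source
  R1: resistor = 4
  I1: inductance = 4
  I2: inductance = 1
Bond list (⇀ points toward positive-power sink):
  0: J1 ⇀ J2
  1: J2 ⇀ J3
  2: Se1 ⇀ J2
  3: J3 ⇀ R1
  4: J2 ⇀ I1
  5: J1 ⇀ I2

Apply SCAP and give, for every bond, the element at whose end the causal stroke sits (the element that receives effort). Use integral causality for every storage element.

b0 stroke→J1
b1 stroke→J3
b2 stroke→J2
b3 stroke→R1
b4 stroke→I1
b5 stroke→I2

#2 stroke at J2  (Se1 fixes effort; stroke away)
#0 stroke at J1  (0-jn J2 has e-setter on 2)
#1 stroke at J3  (J2 effort already set via bond 2)
#4 stroke at I1  (J2: bond 2 brought effort, rest push out)
#3 stroke at R1  (J3 needs exactly one f-in)
#5 stroke at I2  (J1 effort already set via bond 0)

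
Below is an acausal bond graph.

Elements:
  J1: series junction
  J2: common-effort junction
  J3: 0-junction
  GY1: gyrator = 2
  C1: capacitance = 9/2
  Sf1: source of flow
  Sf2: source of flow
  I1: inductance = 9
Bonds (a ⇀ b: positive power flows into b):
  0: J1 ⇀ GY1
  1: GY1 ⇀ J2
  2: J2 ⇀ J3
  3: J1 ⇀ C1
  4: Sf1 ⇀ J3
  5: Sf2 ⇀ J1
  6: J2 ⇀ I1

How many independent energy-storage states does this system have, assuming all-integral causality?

bond 4 stroke→Sf1  (source Sf1 imposes f)
bond 5 stroke→Sf2  (source Sf2 imposes f)
bond 0 stroke→J1  (J1 flow already set via bond 5)
bond 3 stroke→J1  (1-jn J1 has f-setter on 5)
bond 2 stroke→J3  (only one effort-in slot at J3)
bond 1 stroke→J2  (through GY1, causality inverts; strokes same side of GY1)
bond 6 stroke→I1  (J2 effort already set via bond 1)

2  (C1, I1 all integral)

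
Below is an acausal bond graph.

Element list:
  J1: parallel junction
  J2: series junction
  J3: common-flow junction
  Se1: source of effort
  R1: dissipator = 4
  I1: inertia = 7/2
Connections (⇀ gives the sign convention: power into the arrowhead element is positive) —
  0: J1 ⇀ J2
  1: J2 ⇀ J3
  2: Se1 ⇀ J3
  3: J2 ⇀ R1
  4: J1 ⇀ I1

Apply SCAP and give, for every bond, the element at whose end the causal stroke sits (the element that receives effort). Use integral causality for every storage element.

bond 0 stroke→J1
bond 1 stroke→J2
bond 2 stroke→J3
bond 3 stroke→J2
bond 4 stroke→I1

b2 →J3  (Se1 (Se) sets effort on bond)
b1 →J2  (J3: last free bond brings flow in)
b4 →I1  (I1 outputs flow p/I1)
b0 →J1  (J1: last free bond brings effort in)
b3 →J2  (J2 flow already set via bond 0)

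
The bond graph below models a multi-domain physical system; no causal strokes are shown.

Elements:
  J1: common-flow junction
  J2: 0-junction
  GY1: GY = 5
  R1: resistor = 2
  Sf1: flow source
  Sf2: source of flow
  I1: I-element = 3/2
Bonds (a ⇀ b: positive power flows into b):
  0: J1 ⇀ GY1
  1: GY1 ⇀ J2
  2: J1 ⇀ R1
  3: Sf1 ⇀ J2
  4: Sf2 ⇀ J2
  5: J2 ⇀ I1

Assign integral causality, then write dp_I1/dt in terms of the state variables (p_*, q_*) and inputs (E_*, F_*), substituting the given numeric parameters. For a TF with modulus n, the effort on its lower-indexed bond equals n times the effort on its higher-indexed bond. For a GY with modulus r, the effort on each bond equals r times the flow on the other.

dp_I1/dt = 25*F_Sf1/2 + 25*F_Sf2/2 - 25*p_I1/3

b3 stroke→Sf1  (source Sf1 imposes f)
b4 stroke→Sf2  (Sf2: flow source, stroke at near end)
b5 stroke→I1  (prefer integral on I1)
b1 stroke→J2  (J2: last free bond brings effort in)
b0 stroke→J1  (through GY1, causality inverts; strokes same side of GY1)
b2 stroke→R1  (J1 needs exactly one f-in)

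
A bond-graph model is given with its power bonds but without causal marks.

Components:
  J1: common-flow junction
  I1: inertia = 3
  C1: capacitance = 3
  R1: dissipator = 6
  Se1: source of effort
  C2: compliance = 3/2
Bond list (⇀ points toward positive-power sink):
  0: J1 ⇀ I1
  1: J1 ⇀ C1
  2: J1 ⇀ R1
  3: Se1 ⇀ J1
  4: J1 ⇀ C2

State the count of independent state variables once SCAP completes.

3  (C1, C2, I1 all integral)

b3 |J1  (Se1: effort source, stroke at far end)
b0 |I1  (I1 integral (f out))
b1 |J1  (common-f at J1 fixed by 0)
b2 |J1  (1-jn J1 has f-setter on 0)
b4 |J1  (J1 flow already set via bond 0)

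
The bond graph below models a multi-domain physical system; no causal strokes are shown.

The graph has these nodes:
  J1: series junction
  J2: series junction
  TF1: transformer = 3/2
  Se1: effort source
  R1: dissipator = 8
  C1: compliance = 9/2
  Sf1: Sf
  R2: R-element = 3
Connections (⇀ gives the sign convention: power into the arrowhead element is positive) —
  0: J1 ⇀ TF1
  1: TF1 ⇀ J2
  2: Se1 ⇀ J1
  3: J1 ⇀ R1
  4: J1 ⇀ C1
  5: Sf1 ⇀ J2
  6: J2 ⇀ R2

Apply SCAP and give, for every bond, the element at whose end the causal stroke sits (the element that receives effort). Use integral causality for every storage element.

bond 0 stroke→TF1
bond 1 stroke→J2
bond 2 stroke→J1
bond 3 stroke→J1
bond 4 stroke→J1
bond 5 stroke→Sf1
bond 6 stroke→J2

β2 stroke at J1  (Se1 (Se) sets effort on bond)
β5 stroke at Sf1  (source Sf1 imposes f)
β1 stroke at J2  (1-jn J2 has f-setter on 5)
β6 stroke at J2  (J2 flow already set via bond 5)
β0 stroke at TF1  (TF1: transformer flips bond 1)
β3 stroke at J1  (J1: bond 0 brought flow, rest push out)
β4 stroke at J1  (J1: bond 0 brought flow, rest push out)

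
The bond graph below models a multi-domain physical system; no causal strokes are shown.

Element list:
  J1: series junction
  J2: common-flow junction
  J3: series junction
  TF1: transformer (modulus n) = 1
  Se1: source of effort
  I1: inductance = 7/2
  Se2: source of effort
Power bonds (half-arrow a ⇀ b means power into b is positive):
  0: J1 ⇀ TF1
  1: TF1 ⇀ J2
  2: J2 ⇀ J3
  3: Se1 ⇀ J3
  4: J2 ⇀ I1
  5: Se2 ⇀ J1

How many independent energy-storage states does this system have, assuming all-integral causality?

1  (I1 all integral)

b3 →J3  (Se1 fixes effort; stroke away)
b5 →J1  (Se2: effort source, stroke at far end)
b0 →TF1  (closing 1-jn rule on J1)
b2 →J2  (J3 needs exactly one f-in)
b1 →J2  (through TF1, causality passes straight; one stroke at TF1)
b4 →I1  (closing 1-jn rule on J2)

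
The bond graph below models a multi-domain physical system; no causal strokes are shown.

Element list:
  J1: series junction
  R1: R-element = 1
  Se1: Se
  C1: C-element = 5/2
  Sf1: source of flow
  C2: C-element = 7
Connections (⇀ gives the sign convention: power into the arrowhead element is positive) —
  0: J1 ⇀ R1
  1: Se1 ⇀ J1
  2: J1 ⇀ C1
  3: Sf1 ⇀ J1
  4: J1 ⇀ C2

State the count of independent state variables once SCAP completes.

bond 1 stroke→J1  (Se1 fixes effort; stroke away)
bond 3 stroke→Sf1  (Sf1 fixes flow; stroke at Sf1)
bond 0 stroke→J1  (common-f at J1 fixed by 3)
bond 2 stroke→J1  (1-jn J1 has f-setter on 3)
bond 4 stroke→J1  (J1: bond 3 brought flow, rest push out)

2  (C1, C2 all integral)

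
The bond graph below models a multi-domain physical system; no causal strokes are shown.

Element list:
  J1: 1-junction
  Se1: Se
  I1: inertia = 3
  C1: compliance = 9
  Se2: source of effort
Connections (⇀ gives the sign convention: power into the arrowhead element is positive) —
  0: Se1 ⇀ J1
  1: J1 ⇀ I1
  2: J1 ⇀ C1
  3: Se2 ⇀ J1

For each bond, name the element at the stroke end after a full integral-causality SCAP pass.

bond 0 |J1  (source Se1 imposes e)
bond 3 |J1  (Se2 fixes effort; stroke away)
bond 1 |I1  (prefer integral on I1)
bond 2 |J1  (J1: bond 1 brought flow, rest push out)

bond 0 |J1
bond 1 |I1
bond 2 |J1
bond 3 |J1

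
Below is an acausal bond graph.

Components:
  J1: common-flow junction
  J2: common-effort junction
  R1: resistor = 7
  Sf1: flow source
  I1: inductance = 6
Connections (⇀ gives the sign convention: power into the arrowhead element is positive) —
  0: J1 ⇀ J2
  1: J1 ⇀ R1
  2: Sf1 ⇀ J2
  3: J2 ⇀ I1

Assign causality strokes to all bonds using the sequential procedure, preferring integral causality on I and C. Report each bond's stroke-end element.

b2 stroke at Sf1  (source Sf1 imposes f)
b3 stroke at I1  (I1 outputs flow p/I1)
b0 stroke at J2  (J2: last free bond brings effort in)
b1 stroke at J1  (1-jn J1 has f-setter on 0)

b0 stroke→J2
b1 stroke→J1
b2 stroke→Sf1
b3 stroke→I1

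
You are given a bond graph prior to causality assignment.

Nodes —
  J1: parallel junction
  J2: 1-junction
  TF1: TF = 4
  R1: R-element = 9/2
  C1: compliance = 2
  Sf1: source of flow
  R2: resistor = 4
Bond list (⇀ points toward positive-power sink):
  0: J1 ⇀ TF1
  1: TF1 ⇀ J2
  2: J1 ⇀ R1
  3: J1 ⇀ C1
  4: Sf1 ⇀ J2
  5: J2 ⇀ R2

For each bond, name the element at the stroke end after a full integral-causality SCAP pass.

#4 stroke at Sf1  (Sf1 (Sf) sets flow on bond)
#1 stroke at J2  (common-f at J2 fixed by 4)
#5 stroke at J2  (J2 flow already set via bond 4)
#0 stroke at TF1  (through TF1, causality passes straight; one stroke at TF1)
#3 stroke at J1  (C1 outputs effort q/C1)
#2 stroke at R1  (J1 effort already set via bond 3)

#0 →TF1
#1 →J2
#2 →R1
#3 →J1
#4 →Sf1
#5 →J2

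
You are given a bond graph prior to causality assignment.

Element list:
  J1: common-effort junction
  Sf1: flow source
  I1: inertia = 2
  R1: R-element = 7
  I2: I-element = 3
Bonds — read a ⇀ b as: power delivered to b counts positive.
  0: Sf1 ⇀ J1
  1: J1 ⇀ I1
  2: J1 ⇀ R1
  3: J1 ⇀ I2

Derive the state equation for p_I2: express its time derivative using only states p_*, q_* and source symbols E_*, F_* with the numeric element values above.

bond 0 stroke→Sf1  (Sf1 fixes flow; stroke at Sf1)
bond 1 stroke→I1  (prefer integral on I1)
bond 3 stroke→I2  (prefer integral on I2)
bond 2 stroke→J1  (J1: last free bond brings effort in)

dp_I2/dt = 7*F_Sf1 - 7*p_I1/2 - 7*p_I2/3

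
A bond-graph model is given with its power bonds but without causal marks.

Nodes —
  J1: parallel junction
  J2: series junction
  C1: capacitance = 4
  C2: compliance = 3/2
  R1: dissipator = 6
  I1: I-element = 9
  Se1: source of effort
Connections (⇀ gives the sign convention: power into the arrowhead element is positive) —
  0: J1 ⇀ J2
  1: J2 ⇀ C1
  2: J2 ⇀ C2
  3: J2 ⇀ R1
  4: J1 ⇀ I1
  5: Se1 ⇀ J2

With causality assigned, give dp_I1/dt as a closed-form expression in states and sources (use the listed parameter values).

#5 stroke→J2  (Se1: effort source, stroke at far end)
#1 stroke→J2  (prefer integral on C1)
#2 stroke→J2  (C2 integral (e out))
#4 stroke→I1  (prefer integral on I1)
#0 stroke→J1  (J1 needs exactly one e-in)
#3 stroke→J2  (J2 flow already set via bond 0)

dp_I1/dt = -E_Se1 - 2*p_I1/3 + q_C1/4 + 2*q_C2/3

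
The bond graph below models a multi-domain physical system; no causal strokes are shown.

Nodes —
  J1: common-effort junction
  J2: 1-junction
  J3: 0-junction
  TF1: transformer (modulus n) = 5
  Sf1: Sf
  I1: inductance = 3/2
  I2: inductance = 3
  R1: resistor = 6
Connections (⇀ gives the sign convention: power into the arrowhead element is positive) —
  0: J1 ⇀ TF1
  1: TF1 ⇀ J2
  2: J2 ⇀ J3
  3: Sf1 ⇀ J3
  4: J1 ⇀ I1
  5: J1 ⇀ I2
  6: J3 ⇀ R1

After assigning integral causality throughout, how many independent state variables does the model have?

b3 |Sf1  (Sf1: flow source, stroke at near end)
b4 |I1  (I1 integral (f out))
b5 |I2  (I2 integral (f out))
b0 |J1  (only one effort-in slot at J1)
b1 |TF1  (TF1: transformer flips bond 0)
b2 |J2  (J2: bond 1 brought flow, rest push out)
b6 |J3  (J3 needs exactly one e-in)

2  (I1, I2 all integral)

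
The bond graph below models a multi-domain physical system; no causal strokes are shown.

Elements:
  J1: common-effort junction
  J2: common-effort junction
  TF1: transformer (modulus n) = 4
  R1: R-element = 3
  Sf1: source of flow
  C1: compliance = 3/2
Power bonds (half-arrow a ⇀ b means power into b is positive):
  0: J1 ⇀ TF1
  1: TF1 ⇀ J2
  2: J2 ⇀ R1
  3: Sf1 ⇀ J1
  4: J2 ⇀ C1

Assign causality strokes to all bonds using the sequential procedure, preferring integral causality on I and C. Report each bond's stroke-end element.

bond 0 |J1
bond 1 |TF1
bond 2 |R1
bond 3 |Sf1
bond 4 |J2

bond 3 stroke→Sf1  (source Sf1 imposes f)
bond 0 stroke→J1  (J1: last free bond brings effort in)
bond 1 stroke→TF1  (TF1: transformer flips bond 0)
bond 4 stroke→J2  (C1 integral (e out))
bond 2 stroke→R1  (J2: bond 4 brought effort, rest push out)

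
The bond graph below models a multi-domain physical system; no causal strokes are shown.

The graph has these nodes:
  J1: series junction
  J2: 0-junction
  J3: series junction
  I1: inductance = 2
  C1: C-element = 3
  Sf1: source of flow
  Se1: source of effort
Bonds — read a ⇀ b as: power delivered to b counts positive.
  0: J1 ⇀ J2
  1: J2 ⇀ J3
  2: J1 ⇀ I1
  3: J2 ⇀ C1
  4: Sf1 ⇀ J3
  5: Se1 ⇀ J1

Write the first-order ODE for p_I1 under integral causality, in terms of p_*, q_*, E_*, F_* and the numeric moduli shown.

#4 |Sf1  (source Sf1 imposes f)
#5 |J1  (source Se1 imposes e)
#1 |J3  (J3 flow already set via bond 4)
#2 |I1  (prefer integral on I1)
#0 |J1  (J1: bond 2 brought flow, rest push out)
#3 |J2  (J2 needs exactly one e-in)

dp_I1/dt = E_Se1 - q_C1/3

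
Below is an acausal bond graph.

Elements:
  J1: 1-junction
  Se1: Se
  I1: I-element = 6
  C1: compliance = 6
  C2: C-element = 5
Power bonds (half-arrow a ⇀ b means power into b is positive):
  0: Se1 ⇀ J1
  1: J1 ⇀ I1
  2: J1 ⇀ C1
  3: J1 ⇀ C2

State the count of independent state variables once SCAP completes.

3  (C1, C2, I1 all integral)

#0 |J1  (Se1: effort source, stroke at far end)
#1 |I1  (prefer integral on I1)
#2 |J1  (1-jn J1 has f-setter on 1)
#3 |J1  (common-f at J1 fixed by 1)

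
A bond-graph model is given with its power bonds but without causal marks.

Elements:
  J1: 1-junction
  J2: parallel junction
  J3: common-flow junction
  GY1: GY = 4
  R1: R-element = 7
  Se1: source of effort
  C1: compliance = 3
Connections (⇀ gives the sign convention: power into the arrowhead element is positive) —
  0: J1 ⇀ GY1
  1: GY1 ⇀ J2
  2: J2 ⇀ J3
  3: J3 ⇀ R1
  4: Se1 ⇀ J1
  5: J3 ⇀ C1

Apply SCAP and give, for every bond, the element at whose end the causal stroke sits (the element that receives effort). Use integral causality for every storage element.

β0 →GY1
β1 →GY1
β2 →J2
β3 →J3
β4 →J1
β5 →J3

bond 4 →J1  (source Se1 imposes e)
bond 0 →GY1  (closing 1-jn rule on J1)
bond 1 →GY1  (through GY1, causality inverts; strokes same side of GY1)
bond 2 →J2  (J2: last free bond brings effort in)
bond 3 →J3  (common-f at J3 fixed by 2)
bond 5 →J3  (1-jn J3 has f-setter on 2)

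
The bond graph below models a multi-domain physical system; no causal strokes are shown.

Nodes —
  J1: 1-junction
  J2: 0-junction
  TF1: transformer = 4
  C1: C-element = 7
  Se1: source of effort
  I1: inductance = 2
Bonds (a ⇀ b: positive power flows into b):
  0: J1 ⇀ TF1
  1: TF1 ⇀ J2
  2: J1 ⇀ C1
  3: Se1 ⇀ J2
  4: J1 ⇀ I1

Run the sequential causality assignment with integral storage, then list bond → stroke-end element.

b3 →J2  (Se1: effort source, stroke at far end)
b1 →TF1  (common-e at J2 fixed by 3)
b0 →J1  (through TF1, causality passes straight; one stroke at TF1)
b2 →J1  (C1 integral (e out))
b4 →I1  (closing 1-jn rule on J1)

#0 stroke→J1
#1 stroke→TF1
#2 stroke→J1
#3 stroke→J2
#4 stroke→I1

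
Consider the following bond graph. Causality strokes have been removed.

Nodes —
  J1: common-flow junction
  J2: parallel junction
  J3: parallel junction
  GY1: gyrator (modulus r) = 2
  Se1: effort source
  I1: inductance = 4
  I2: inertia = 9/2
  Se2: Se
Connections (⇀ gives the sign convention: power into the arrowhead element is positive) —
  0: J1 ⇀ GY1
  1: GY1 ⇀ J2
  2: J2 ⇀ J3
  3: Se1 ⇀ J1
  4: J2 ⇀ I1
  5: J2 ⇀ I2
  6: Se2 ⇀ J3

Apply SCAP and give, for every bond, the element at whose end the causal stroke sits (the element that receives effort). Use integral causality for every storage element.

b3 stroke at J1  (source Se1 imposes e)
b6 stroke at J3  (Se2 fixes effort; stroke away)
b0 stroke at GY1  (J1: last free bond brings flow in)
b2 stroke at J2  (J3 effort already set via bond 6)
b1 stroke at GY1  (GY GY1: same side as bond 0)
b4 stroke at I1  (0-jn J2 has e-setter on 2)
b5 stroke at I2  (J2: bond 2 brought effort, rest push out)

β0 stroke→GY1
β1 stroke→GY1
β2 stroke→J2
β3 stroke→J1
β4 stroke→I1
β5 stroke→I2
β6 stroke→J3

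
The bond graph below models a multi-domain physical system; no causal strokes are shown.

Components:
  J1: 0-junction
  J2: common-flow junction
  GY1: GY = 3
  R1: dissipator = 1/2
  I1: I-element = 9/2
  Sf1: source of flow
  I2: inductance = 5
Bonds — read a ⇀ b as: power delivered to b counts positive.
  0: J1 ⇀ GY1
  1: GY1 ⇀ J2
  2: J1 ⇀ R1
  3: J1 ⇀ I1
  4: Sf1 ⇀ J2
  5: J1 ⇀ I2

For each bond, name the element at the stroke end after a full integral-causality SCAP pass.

β4 |Sf1  (Sf1: flow source, stroke at near end)
β1 |J2  (common-f at J2 fixed by 4)
β0 |J1  (GY GY1: same side as bond 1)
β2 |R1  (J1 effort already set via bond 0)
β3 |I1  (J1 effort already set via bond 0)
β5 |I2  (J1 effort already set via bond 0)

β0 |J1
β1 |J2
β2 |R1
β3 |I1
β4 |Sf1
β5 |I2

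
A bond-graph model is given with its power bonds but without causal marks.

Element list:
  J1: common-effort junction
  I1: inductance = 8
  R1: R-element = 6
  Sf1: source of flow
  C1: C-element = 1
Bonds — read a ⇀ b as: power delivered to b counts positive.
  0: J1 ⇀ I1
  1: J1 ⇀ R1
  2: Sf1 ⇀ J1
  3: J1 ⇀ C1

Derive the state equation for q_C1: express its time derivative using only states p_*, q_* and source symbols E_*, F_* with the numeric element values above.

#2 →Sf1  (source Sf1 imposes f)
#0 →I1  (I1 integral (f out))
#3 →J1  (C1 outputs effort q/C1)
#1 →R1  (common-e at J1 fixed by 3)

dq_C1/dt = F_Sf1 - p_I1/8 - q_C1/6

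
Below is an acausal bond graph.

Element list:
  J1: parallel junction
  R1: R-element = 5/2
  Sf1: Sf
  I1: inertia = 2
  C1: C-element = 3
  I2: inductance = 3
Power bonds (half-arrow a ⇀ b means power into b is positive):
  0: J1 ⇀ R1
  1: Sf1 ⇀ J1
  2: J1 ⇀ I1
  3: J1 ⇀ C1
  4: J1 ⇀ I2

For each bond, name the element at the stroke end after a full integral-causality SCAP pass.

b0 stroke→R1
b1 stroke→Sf1
b2 stroke→I1
b3 stroke→J1
b4 stroke→I2

β1 →Sf1  (Sf1: flow source, stroke at near end)
β2 →I1  (I1 outputs flow p/I1)
β3 →J1  (C1 integral (e out))
β0 →R1  (common-e at J1 fixed by 3)
β4 →I2  (J1 effort already set via bond 3)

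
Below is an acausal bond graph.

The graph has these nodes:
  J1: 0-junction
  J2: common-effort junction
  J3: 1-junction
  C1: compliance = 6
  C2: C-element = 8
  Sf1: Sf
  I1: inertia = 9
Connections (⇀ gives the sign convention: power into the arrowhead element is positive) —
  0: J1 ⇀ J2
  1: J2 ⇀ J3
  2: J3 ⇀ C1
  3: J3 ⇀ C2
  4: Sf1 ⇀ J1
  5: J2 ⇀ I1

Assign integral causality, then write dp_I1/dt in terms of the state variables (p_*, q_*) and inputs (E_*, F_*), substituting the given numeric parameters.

bond 4 stroke→Sf1  (source Sf1 imposes f)
bond 0 stroke→J1  (J1 needs exactly one e-in)
bond 2 stroke→J3  (C1 outputs effort q/C1)
bond 3 stroke→J3  (prefer integral on C2)
bond 1 stroke→J2  (J3 needs exactly one f-in)
bond 5 stroke→I1  (0-jn J2 has e-setter on 1)

dp_I1/dt = q_C1/6 + q_C2/8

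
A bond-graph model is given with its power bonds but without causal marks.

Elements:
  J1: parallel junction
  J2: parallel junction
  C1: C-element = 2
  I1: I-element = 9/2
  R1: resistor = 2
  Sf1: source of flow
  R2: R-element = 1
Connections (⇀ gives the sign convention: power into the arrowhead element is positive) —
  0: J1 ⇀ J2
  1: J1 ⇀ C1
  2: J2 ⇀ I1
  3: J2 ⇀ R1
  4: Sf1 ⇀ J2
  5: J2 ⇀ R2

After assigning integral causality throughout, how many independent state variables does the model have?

#4 stroke→Sf1  (Sf1 fixes flow; stroke at Sf1)
#1 stroke→J1  (prefer integral on C1)
#0 stroke→J2  (J1: bond 1 brought effort, rest push out)
#2 stroke→I1  (0-jn J2 has e-setter on 0)
#3 stroke→R1  (J2: bond 0 brought effort, rest push out)
#5 stroke→R2  (J2: bond 0 brought effort, rest push out)

2  (C1, I1 all integral)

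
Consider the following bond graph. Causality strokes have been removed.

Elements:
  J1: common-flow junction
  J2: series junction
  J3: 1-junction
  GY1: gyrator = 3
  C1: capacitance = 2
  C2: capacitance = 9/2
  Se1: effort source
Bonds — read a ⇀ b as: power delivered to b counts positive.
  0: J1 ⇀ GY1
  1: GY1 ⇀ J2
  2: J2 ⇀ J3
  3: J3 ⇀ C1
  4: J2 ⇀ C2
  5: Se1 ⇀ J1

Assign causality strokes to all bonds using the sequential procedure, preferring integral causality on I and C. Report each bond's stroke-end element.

β5 stroke→J1  (Se1: effort source, stroke at far end)
β0 stroke→GY1  (J1: last free bond brings flow in)
β1 stroke→GY1  (GY1 both-in/both-out from 0)
β2 stroke→J2  (common-f at J2 fixed by 1)
β4 stroke→J2  (1-jn J2 has f-setter on 1)
β3 stroke→J3  (1-jn J3 has f-setter on 2)

#0 |GY1
#1 |GY1
#2 |J2
#3 |J3
#4 |J2
#5 |J1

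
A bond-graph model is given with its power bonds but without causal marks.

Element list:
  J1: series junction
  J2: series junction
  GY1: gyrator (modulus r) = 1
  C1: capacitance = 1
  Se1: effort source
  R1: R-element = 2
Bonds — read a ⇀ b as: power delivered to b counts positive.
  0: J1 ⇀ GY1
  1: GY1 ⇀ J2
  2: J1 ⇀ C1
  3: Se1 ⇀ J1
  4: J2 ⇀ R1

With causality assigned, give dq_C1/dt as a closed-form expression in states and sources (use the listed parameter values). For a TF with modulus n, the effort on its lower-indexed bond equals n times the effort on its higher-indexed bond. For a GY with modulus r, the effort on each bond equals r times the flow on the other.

β3 stroke→J1  (source Se1 imposes e)
β2 stroke→J1  (C1 outputs effort q/C1)
β0 stroke→GY1  (J1 needs exactly one f-in)
β1 stroke→GY1  (through GY1, causality inverts; strokes same side of GY1)
β4 stroke→J2  (J2: bond 1 brought flow, rest push out)

dq_C1/dt = 2*E_Se1 - 2*q_C1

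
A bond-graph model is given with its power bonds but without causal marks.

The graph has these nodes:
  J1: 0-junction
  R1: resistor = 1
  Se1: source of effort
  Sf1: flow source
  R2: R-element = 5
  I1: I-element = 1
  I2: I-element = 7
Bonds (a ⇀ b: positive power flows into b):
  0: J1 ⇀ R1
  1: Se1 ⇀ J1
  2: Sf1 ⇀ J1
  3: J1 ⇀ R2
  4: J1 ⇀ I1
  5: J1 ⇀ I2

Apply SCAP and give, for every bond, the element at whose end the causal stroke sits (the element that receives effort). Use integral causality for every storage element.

#0 →R1
#1 →J1
#2 →Sf1
#3 →R2
#4 →I1
#5 →I2

#1 →J1  (Se1: effort source, stroke at far end)
#2 →Sf1  (Sf1: flow source, stroke at near end)
#0 →R1  (common-e at J1 fixed by 1)
#3 →R2  (J1: bond 1 brought effort, rest push out)
#4 →I1  (J1: bond 1 brought effort, rest push out)
#5 →I2  (0-jn J1 has e-setter on 1)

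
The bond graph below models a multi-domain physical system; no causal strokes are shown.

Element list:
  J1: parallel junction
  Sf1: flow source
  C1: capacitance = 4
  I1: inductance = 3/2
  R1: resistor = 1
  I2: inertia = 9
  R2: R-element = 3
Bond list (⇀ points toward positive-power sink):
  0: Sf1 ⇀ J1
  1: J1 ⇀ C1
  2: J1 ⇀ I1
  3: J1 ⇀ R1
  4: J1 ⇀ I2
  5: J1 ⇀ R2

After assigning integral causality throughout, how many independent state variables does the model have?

b0 →Sf1  (source Sf1 imposes f)
b1 →J1  (C1 outputs effort q/C1)
b2 →I1  (J1: bond 1 brought effort, rest push out)
b3 →R1  (0-jn J1 has e-setter on 1)
b4 →I2  (J1 effort already set via bond 1)
b5 →R2  (0-jn J1 has e-setter on 1)

3  (C1, I1, I2 all integral)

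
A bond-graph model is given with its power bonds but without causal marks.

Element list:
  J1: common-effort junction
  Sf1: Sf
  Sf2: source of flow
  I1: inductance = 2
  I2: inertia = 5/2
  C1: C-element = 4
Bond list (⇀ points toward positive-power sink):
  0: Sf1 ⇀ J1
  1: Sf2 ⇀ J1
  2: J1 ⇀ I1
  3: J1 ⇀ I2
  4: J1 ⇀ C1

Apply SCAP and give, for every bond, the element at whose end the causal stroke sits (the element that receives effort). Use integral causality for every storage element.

bond 0 →Sf1
bond 1 →Sf2
bond 2 →I1
bond 3 →I2
bond 4 →J1

bond 0 |Sf1  (Sf1 (Sf) sets flow on bond)
bond 1 |Sf2  (Sf2: flow source, stroke at near end)
bond 2 |I1  (prefer integral on I1)
bond 3 |I2  (prefer integral on I2)
bond 4 |J1  (closing 0-jn rule on J1)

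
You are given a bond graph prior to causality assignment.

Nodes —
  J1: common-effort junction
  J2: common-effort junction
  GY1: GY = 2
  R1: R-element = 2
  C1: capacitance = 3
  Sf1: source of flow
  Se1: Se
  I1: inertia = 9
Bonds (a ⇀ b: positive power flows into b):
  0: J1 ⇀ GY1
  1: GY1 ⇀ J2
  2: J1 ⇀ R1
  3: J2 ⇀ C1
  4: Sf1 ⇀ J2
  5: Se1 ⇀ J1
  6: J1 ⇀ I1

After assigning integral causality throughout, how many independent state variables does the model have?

bond 4 stroke→Sf1  (source Sf1 imposes f)
bond 5 stroke→J1  (Se1: effort source, stroke at far end)
bond 0 stroke→GY1  (J1 effort already set via bond 5)
bond 2 stroke→R1  (common-e at J1 fixed by 5)
bond 6 stroke→I1  (common-e at J1 fixed by 5)
bond 1 stroke→GY1  (GY GY1: same side as bond 0)
bond 3 stroke→J2  (only one effort-in slot at J2)

2  (C1, I1 all integral)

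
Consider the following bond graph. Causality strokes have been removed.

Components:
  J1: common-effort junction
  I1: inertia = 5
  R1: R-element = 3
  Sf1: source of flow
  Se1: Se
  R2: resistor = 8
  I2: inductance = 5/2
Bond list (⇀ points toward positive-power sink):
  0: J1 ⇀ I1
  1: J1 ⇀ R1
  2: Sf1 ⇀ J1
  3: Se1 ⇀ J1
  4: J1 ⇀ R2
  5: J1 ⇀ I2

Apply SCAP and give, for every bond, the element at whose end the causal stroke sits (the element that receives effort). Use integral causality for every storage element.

bond 0 stroke→I1
bond 1 stroke→R1
bond 2 stroke→Sf1
bond 3 stroke→J1
bond 4 stroke→R2
bond 5 stroke→I2

#2 →Sf1  (Sf1: flow source, stroke at near end)
#3 →J1  (Se1 fixes effort; stroke away)
#0 →I1  (common-e at J1 fixed by 3)
#1 →R1  (J1: bond 3 brought effort, rest push out)
#4 →R2  (J1: bond 3 brought effort, rest push out)
#5 →I2  (J1: bond 3 brought effort, rest push out)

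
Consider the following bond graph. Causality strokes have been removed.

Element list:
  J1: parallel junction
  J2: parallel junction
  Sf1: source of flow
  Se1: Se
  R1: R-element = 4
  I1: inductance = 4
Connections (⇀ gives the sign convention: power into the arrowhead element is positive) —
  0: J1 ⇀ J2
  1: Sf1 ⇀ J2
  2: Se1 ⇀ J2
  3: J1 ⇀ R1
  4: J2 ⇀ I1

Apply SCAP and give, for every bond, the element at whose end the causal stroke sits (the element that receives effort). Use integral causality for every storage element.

bond 1 |Sf1  (Sf1 (Sf) sets flow on bond)
bond 2 |J2  (source Se1 imposes e)
bond 0 |J1  (common-e at J2 fixed by 2)
bond 4 |I1  (0-jn J2 has e-setter on 2)
bond 3 |R1  (0-jn J1 has e-setter on 0)

#0 stroke→J1
#1 stroke→Sf1
#2 stroke→J2
#3 stroke→R1
#4 stroke→I1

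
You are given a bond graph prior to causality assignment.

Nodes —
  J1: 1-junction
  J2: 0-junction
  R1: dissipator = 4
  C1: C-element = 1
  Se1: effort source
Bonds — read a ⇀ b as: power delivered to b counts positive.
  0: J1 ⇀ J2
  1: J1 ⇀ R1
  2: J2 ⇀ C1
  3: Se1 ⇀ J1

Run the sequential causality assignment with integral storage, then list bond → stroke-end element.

β3 stroke at J1  (source Se1 imposes e)
β2 stroke at J2  (C1: C, integral causality)
β0 stroke at J1  (J2 effort already set via bond 2)
β1 stroke at R1  (only one flow-in slot at J1)

b0 stroke at J1
b1 stroke at R1
b2 stroke at J2
b3 stroke at J1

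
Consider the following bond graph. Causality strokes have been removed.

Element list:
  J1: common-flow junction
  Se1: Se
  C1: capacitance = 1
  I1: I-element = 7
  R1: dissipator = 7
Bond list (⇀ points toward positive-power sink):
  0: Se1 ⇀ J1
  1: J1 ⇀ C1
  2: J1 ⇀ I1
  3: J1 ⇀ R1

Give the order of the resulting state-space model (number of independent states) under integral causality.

bond 0 |J1  (Se1 fixes effort; stroke away)
bond 1 |J1  (C1: C, integral causality)
bond 2 |I1  (I1 integral (f out))
bond 3 |J1  (common-f at J1 fixed by 2)

2  (C1, I1 all integral)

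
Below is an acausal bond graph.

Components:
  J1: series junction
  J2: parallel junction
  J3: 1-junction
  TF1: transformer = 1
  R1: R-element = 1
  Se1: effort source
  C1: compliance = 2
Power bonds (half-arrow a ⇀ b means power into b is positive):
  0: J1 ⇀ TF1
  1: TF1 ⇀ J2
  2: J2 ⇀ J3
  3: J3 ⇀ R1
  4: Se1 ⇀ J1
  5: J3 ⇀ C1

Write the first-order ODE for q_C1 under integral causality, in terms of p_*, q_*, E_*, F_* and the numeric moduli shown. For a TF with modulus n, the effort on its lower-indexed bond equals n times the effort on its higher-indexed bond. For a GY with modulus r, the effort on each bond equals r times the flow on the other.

dq_C1/dt = E_Se1 - q_C1/2

#4 stroke at J1  (Se1 (Se) sets effort on bond)
#0 stroke at TF1  (J1: last free bond brings flow in)
#1 stroke at J2  (through TF1, causality passes straight; one stroke at TF1)
#2 stroke at J3  (0-jn J2 has e-setter on 1)
#5 stroke at J3  (C1 outputs effort q/C1)
#3 stroke at R1  (only one flow-in slot at J3)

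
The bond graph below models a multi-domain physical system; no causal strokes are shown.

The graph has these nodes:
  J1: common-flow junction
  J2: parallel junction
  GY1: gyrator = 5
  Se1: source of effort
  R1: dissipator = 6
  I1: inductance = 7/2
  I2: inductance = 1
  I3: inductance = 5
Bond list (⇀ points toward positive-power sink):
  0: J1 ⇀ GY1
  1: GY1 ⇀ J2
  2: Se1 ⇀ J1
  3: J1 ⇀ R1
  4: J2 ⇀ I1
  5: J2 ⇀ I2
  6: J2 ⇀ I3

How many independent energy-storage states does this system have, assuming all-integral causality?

#2 |J1  (Se1 (Se) sets effort on bond)
#4 |I1  (I1 outputs flow p/I1)
#5 |I2  (prefer integral on I2)
#6 |I3  (prefer integral on I3)
#1 |J2  (J2 needs exactly one e-in)
#0 |J1  (GY1 both-in/both-out from 1)
#3 |R1  (only one flow-in slot at J1)

3  (I1, I2, I3 all integral)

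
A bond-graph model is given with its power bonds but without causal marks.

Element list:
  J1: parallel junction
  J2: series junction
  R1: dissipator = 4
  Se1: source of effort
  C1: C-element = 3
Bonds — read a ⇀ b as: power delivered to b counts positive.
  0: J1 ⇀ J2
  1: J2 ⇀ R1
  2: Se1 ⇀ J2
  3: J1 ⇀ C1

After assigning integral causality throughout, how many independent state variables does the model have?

b2 |J2  (source Se1 imposes e)
b3 |J1  (prefer integral on C1)
b0 |J2  (J1 effort already set via bond 3)
b1 |R1  (closing 1-jn rule on J2)

1  (C1 all integral)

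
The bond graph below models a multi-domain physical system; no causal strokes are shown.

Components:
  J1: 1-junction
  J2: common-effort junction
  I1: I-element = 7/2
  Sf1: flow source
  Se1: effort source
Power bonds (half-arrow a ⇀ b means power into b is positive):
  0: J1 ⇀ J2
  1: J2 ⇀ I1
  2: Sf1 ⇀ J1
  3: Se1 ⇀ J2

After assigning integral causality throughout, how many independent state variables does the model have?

1  (I1 all integral)

β2 stroke at Sf1  (Sf1 fixes flow; stroke at Sf1)
β3 stroke at J2  (Se1 (Se) sets effort on bond)
β0 stroke at J1  (common-f at J1 fixed by 2)
β1 stroke at I1  (common-e at J2 fixed by 3)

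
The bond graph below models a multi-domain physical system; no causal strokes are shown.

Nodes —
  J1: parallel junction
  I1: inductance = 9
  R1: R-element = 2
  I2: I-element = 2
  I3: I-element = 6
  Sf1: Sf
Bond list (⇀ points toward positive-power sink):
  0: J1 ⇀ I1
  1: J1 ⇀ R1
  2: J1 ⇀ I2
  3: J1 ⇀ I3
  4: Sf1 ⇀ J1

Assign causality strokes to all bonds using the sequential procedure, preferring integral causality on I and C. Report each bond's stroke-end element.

β0 |I1
β1 |J1
β2 |I2
β3 |I3
β4 |Sf1

#4 →Sf1  (Sf1: flow source, stroke at near end)
#0 →I1  (prefer integral on I1)
#2 →I2  (prefer integral on I2)
#3 →I3  (I3: I, integral causality)
#1 →J1  (only one effort-in slot at J1)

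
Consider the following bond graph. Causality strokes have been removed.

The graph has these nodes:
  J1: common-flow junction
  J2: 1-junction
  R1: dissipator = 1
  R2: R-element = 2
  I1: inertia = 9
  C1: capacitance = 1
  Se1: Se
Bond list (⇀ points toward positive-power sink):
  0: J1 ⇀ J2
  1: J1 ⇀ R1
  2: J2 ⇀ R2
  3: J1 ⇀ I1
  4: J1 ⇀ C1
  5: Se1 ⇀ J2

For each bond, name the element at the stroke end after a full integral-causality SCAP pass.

bond 0 stroke at J1
bond 1 stroke at J1
bond 2 stroke at J2
bond 3 stroke at I1
bond 4 stroke at J1
bond 5 stroke at J2

b5 →J2  (Se1: effort source, stroke at far end)
b3 →I1  (prefer integral on I1)
b0 →J1  (common-f at J1 fixed by 3)
b1 →J1  (common-f at J1 fixed by 3)
b4 →J1  (common-f at J1 fixed by 3)
b2 →J2  (1-jn J2 has f-setter on 0)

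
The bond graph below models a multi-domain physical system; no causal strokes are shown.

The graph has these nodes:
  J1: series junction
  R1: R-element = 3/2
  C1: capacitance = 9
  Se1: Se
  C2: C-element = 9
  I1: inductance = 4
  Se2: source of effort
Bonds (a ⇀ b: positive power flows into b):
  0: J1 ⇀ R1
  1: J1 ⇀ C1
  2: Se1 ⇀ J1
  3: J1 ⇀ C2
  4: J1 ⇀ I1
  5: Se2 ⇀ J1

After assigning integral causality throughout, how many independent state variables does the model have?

3  (C1, C2, I1 all integral)

#2 |J1  (Se1 (Se) sets effort on bond)
#5 |J1  (Se2 fixes effort; stroke away)
#1 |J1  (C1 integral (e out))
#3 |J1  (C2 outputs effort q/C2)
#4 |I1  (I1 integral (f out))
#0 |J1  (1-jn J1 has f-setter on 4)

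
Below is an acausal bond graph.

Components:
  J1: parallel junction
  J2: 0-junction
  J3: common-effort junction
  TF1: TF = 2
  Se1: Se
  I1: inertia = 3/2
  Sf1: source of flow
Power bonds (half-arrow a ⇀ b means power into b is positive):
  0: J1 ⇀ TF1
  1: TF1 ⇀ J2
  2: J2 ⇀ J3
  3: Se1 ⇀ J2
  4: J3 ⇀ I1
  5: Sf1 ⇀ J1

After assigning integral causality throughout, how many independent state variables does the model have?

β3 stroke→J2  (Se1: effort source, stroke at far end)
β5 stroke→Sf1  (Sf1: flow source, stroke at near end)
β0 stroke→J1  (closing 0-jn rule on J1)
β1 stroke→TF1  (common-e at J2 fixed by 3)
β2 stroke→J3  (J2 effort already set via bond 3)
β4 stroke→I1  (0-jn J3 has e-setter on 2)

1  (I1 all integral)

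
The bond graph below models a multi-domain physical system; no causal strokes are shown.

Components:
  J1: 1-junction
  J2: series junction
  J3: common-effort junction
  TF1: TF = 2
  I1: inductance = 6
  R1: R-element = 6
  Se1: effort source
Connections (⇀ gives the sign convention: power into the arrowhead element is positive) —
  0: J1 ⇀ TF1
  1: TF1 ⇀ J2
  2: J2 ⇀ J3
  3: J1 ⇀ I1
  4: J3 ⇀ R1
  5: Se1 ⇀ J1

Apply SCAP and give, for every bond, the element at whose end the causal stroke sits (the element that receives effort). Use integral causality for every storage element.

b5 →J1  (Se1 (Se) sets effort on bond)
b3 →I1  (I1 outputs flow p/I1)
b0 →J1  (J1: bond 3 brought flow, rest push out)
b1 →TF1  (through TF1, causality passes straight; one stroke at TF1)
b2 →J2  (J2: bond 1 brought flow, rest push out)
b4 →J3  (J3 needs exactly one e-in)

β0 →J1
β1 →TF1
β2 →J2
β3 →I1
β4 →J3
β5 →J1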